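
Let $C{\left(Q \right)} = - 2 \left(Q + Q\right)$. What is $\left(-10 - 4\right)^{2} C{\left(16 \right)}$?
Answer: $-12544$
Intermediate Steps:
$C{\left(Q \right)} = - 4 Q$ ($C{\left(Q \right)} = - 2 \cdot 2 Q = - 4 Q$)
$\left(-10 - 4\right)^{2} C{\left(16 \right)} = \left(-10 - 4\right)^{2} \left(\left(-4\right) 16\right) = \left(-14\right)^{2} \left(-64\right) = 196 \left(-64\right) = -12544$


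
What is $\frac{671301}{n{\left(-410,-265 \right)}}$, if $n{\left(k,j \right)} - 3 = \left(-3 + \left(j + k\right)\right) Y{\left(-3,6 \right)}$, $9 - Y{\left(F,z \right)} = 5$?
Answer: $- \frac{74589}{301} \approx -247.8$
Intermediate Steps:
$Y{\left(F,z \right)} = 4$ ($Y{\left(F,z \right)} = 9 - 5 = 4$)
$n{\left(k,j \right)} = -9 + 4 j + 4 k$ ($n{\left(k,j \right)} = 3 + \left(-3 + \left(j + k\right)\right) 4 = 3 + \left(-3 + j + k\right) 4 = 3 + \left(-12 + 4 j + 4 k\right) = -9 + 4 j + 4 k$)
$\frac{671301}{n{\left(-410,-265 \right)}} = \frac{671301}{-9 + 4 \left(-265\right) + 4 \left(-410\right)} = \frac{671301}{-9 - 1060 - 1640} = \frac{671301}{-2709} = 671301 \left(- \frac{1}{2709}\right) = - \frac{74589}{301}$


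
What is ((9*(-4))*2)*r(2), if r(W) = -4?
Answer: 288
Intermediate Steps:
((9*(-4))*2)*r(2) = ((9*(-4))*2)*(-4) = -36*2*(-4) = -72*(-4) = 288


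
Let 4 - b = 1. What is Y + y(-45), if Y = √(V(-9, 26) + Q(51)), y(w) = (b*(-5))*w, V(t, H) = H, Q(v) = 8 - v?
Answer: 675 + I*√17 ≈ 675.0 + 4.1231*I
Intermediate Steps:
b = 3 (b = 4 - 1*1 = 4 - 1 = 3)
y(w) = -15*w (y(w) = (3*(-5))*w = -15*w)
Y = I*√17 (Y = √(26 + (8 - 1*51)) = √(26 + (8 - 51)) = √(26 - 43) = √(-17) = I*√17 ≈ 4.1231*I)
Y + y(-45) = I*√17 - 15*(-45) = I*√17 + 675 = 675 + I*√17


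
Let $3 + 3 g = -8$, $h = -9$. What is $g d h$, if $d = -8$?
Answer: $-264$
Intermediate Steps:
$g = - \frac{11}{3}$ ($g = -1 + \frac{1}{3} \left(-8\right) = -1 - \frac{8}{3} = - \frac{11}{3} \approx -3.6667$)
$g d h = \left(- \frac{11}{3}\right) \left(-8\right) \left(-9\right) = \frac{88}{3} \left(-9\right) = -264$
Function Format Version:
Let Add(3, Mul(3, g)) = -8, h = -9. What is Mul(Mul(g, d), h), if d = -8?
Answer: -264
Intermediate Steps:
g = Rational(-11, 3) (g = Add(-1, Mul(Rational(1, 3), -8)) = Add(-1, Rational(-8, 3)) = Rational(-11, 3) ≈ -3.6667)
Mul(Mul(g, d), h) = Mul(Mul(Rational(-11, 3), -8), -9) = Mul(Rational(88, 3), -9) = -264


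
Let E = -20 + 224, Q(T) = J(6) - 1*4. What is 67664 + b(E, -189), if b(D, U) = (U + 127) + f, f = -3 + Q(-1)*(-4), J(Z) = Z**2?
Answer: 67471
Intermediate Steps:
Q(T) = 32 (Q(T) = 6**2 - 1*4 = 36 - 4 = 32)
f = -131 (f = -3 + 32*(-4) = -3 - 128 = -131)
E = 204
b(D, U) = -4 + U (b(D, U) = (U + 127) - 131 = (127 + U) - 131 = -4 + U)
67664 + b(E, -189) = 67664 + (-4 - 189) = 67664 - 193 = 67471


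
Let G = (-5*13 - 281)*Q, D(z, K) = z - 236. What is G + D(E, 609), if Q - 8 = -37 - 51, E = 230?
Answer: 27674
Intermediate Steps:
Q = -80 (Q = 8 + (-37 - 51) = 8 - 88 = -80)
D(z, K) = -236 + z
G = 27680 (G = (-5*13 - 281)*(-80) = (-65 - 281)*(-80) = -346*(-80) = 27680)
G + D(E, 609) = 27680 + (-236 + 230) = 27680 - 6 = 27674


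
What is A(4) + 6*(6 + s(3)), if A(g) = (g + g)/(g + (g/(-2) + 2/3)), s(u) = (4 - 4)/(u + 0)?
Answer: 39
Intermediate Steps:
s(u) = 0 (s(u) = 0/u = 0)
A(g) = 2*g/(⅔ + g/2) (A(g) = (2*g)/(g + (g*(-½) + 2*(⅓))) = (2*g)/(g + (-g/2 + ⅔)) = (2*g)/(g + (⅔ - g/2)) = (2*g)/(⅔ + g/2) = 2*g/(⅔ + g/2))
A(4) + 6*(6 + s(3)) = 12*4/(4 + 3*4) + 6*(6 + 0) = 12*4/(4 + 12) + 6*6 = 12*4/16 + 36 = 12*4*(1/16) + 36 = 3 + 36 = 39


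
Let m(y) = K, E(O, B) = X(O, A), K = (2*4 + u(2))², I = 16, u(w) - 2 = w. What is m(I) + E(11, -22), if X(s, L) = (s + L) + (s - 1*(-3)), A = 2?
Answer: 171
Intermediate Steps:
u(w) = 2 + w
X(s, L) = 3 + L + 2*s (X(s, L) = (L + s) + (s + 3) = (L + s) + (3 + s) = 3 + L + 2*s)
K = 144 (K = (2*4 + (2 + 2))² = (8 + 4)² = 12² = 144)
E(O, B) = 5 + 2*O (E(O, B) = 3 + 2 + 2*O = 5 + 2*O)
m(y) = 144
m(I) + E(11, -22) = 144 + (5 + 2*11) = 144 + (5 + 22) = 144 + 27 = 171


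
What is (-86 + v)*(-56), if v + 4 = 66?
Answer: 1344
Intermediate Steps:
v = 62 (v = -4 + 66 = 62)
(-86 + v)*(-56) = (-86 + 62)*(-56) = -24*(-56) = 1344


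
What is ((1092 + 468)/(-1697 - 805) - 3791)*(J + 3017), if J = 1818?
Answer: -7644652345/417 ≈ -1.8333e+7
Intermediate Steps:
((1092 + 468)/(-1697 - 805) - 3791)*(J + 3017) = ((1092 + 468)/(-1697 - 805) - 3791)*(1818 + 3017) = (1560/(-2502) - 3791)*4835 = (1560*(-1/2502) - 3791)*4835 = (-260/417 - 3791)*4835 = -1581107/417*4835 = -7644652345/417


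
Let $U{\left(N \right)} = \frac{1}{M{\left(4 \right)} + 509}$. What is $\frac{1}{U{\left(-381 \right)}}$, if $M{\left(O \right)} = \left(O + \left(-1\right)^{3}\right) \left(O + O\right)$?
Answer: $533$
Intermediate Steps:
$M{\left(O \right)} = 2 O \left(-1 + O\right)$ ($M{\left(O \right)} = \left(O - 1\right) 2 O = \left(-1 + O\right) 2 O = 2 O \left(-1 + O\right)$)
$U{\left(N \right)} = \frac{1}{533}$ ($U{\left(N \right)} = \frac{1}{2 \cdot 4 \left(-1 + 4\right) + 509} = \frac{1}{2 \cdot 4 \cdot 3 + 509} = \frac{1}{24 + 509} = \frac{1}{533}$)
$\frac{1}{U{\left(-381 \right)}} = \frac{1}{\frac{1}{533}} = 533$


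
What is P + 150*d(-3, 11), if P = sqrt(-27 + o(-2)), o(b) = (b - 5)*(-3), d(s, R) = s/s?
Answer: 150 + I*sqrt(6) ≈ 150.0 + 2.4495*I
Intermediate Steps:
d(s, R) = 1
o(b) = 15 - 3*b (o(b) = (-5 + b)*(-3) = 15 - 3*b)
P = I*sqrt(6) (P = sqrt(-27 + (15 - 3*(-2))) = sqrt(-27 + (15 + 6)) = sqrt(-27 + 21) = sqrt(-6) = I*sqrt(6) ≈ 2.4495*I)
P + 150*d(-3, 11) = I*sqrt(6) + 150*1 = I*sqrt(6) + 150 = 150 + I*sqrt(6)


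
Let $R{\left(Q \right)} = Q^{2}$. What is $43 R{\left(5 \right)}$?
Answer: $1075$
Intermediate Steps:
$43 R{\left(5 \right)} = 43 \cdot 5^{2} = 43 \cdot 25 = 1075$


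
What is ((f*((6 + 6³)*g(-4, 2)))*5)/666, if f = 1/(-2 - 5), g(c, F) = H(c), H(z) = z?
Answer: 20/21 ≈ 0.95238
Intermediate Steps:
g(c, F) = c
f = -⅐ (f = 1/(-7) = -⅐ ≈ -0.14286)
((f*((6 + 6³)*g(-4, 2)))*5)/666 = (-(6 + 6³)*(-4)/7*5)/666 = (-(6 + 216)*(-4)/7*5)*(1/666) = (-222*(-4)/7*5)*(1/666) = (-⅐*(-888)*5)*(1/666) = ((888/7)*5)*(1/666) = (4440/7)*(1/666) = 20/21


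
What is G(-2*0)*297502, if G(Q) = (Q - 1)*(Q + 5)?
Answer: -1487510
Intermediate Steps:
G(Q) = (-1 + Q)*(5 + Q)
G(-2*0)*297502 = (-5 + (-2*0)² + 4*(-2*0))*297502 = (-5 + 0² + 4*0)*297502 = (-5 + 0 + 0)*297502 = -5*297502 = -1487510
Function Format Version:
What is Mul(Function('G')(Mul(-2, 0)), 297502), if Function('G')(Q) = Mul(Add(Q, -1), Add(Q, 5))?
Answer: -1487510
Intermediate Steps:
Function('G')(Q) = Mul(Add(-1, Q), Add(5, Q))
Mul(Function('G')(Mul(-2, 0)), 297502) = Mul(Add(-5, Pow(Mul(-2, 0), 2), Mul(4, Mul(-2, 0))), 297502) = Mul(Add(-5, Pow(0, 2), Mul(4, 0)), 297502) = Mul(Add(-5, 0, 0), 297502) = Mul(-5, 297502) = -1487510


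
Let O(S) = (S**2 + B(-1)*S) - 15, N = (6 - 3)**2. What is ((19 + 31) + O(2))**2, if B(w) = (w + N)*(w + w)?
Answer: 49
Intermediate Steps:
N = 9 (N = 3**2 = 9)
B(w) = 2*w*(9 + w) (B(w) = (w + 9)*(w + w) = (9 + w)*(2*w) = 2*w*(9 + w))
O(S) = -15 + S**2 - 16*S (O(S) = (S**2 + (2*(-1)*(9 - 1))*S) - 15 = (S**2 + (2*(-1)*8)*S) - 15 = (S**2 - 16*S) - 15 = -15 + S**2 - 16*S)
((19 + 31) + O(2))**2 = ((19 + 31) + (-15 + 2**2 - 16*2))**2 = (50 + (-15 + 4 - 32))**2 = (50 - 43)**2 = 7**2 = 49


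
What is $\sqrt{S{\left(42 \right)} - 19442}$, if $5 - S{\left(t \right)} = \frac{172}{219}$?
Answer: $\frac{175 i \sqrt{30441}}{219} \approx 139.42 i$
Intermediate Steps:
$S{\left(t \right)} = \frac{923}{219}$ ($S{\left(t \right)} = 5 - \frac{172}{219} = \frac{923}{219}$)
$\sqrt{S{\left(42 \right)} - 19442} = \sqrt{\frac{923}{219} - 19442} = \sqrt{- \frac{4256875}{219}} = \frac{175 i \sqrt{30441}}{219}$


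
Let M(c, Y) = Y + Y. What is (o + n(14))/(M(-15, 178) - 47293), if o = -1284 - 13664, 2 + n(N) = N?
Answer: 14936/46937 ≈ 0.31821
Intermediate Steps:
M(c, Y) = 2*Y
n(N) = -2 + N
o = -14948
(o + n(14))/(M(-15, 178) - 47293) = (-14948 + (-2 + 14))/(2*178 - 47293) = (-14948 + 12)/(356 - 47293) = -14936/(-46937) = -14936*(-1/46937) = 14936/46937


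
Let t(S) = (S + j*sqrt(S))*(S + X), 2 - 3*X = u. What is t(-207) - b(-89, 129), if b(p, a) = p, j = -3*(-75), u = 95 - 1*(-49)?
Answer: 52736 - 171675*I*sqrt(23) ≈ 52736.0 - 8.2332e+5*I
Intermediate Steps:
u = 144 (u = 95 + 49 = 144)
j = 225
X = -142/3 (X = 2/3 - 1/3*144 = 2/3 - 48 = -142/3 ≈ -47.333)
t(S) = (-142/3 + S)*(S + 225*sqrt(S)) (t(S) = (S + 225*sqrt(S))*(S - 142/3) = (S + 225*sqrt(S))*(-142/3 + S) = (-142/3 + S)*(S + 225*sqrt(S)))
t(-207) - b(-89, 129) = ((-207)**2 - 31950*I*sqrt(23) + 225*(-207)**(3/2) - 142/3*(-207)) - 1*(-89) = (42849 - 31950*I*sqrt(23) + 225*(-621*I*sqrt(23)) + 9798) + 89 = (42849 - 31950*I*sqrt(23) - 139725*I*sqrt(23) + 9798) + 89 = (52647 - 171675*I*sqrt(23)) + 89 = 52736 - 171675*I*sqrt(23)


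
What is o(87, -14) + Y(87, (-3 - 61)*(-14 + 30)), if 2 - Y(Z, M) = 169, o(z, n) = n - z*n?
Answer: 1037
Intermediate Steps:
o(z, n) = n - n*z
Y(Z, M) = -167 (Y(Z, M) = 2 - 1*169 = 2 - 169 = -167)
o(87, -14) + Y(87, (-3 - 61)*(-14 + 30)) = -14*(1 - 1*87) - 167 = -14*(1 - 87) - 167 = -14*(-86) - 167 = 1204 - 167 = 1037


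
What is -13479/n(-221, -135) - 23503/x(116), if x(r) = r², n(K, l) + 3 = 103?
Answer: -45930931/336400 ≈ -136.54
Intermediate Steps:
n(K, l) = 100 (n(K, l) = -3 + 103 = 100)
-13479/n(-221, -135) - 23503/x(116) = -13479/100 - 23503/(116²) = -13479*1/100 - 23503/13456 = -13479/100 - 23503*1/13456 = -13479/100 - 23503/13456 = -45930931/336400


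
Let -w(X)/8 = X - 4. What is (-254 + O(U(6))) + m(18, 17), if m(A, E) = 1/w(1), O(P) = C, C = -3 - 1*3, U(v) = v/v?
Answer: -6239/24 ≈ -259.96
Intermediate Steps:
U(v) = 1
C = -6 (C = -3 - 3 = -6)
O(P) = -6
w(X) = 32 - 8*X (w(X) = -8*(X - 4) = -8*(-4 + X) = 32 - 8*X)
m(A, E) = 1/24 (m(A, E) = 1/(32 - 8*1) = 1/(32 - 8) = 1/24)
(-254 + O(U(6))) + m(18, 17) = (-254 - 6) + 1/24 = -260 + 1/24 = -6239/24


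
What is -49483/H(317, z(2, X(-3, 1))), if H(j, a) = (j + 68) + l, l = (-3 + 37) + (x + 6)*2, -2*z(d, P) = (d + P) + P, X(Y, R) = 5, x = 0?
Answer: -49483/431 ≈ -114.81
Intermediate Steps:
z(d, P) = -P - d/2 (z(d, P) = -((d + P) + P)/2 = -((P + d) + P)/2 = -(d + 2*P)/2 = -P - d/2)
l = 46 (l = (-3 + 37) + (0 + 6)*2 = 34 + 6*2 = 34 + 12 = 46)
H(j, a) = 114 + j (H(j, a) = (j + 68) + 46 = (68 + j) + 46 = 114 + j)
-49483/H(317, z(2, X(-3, 1))) = -49483/(114 + 317) = -49483/431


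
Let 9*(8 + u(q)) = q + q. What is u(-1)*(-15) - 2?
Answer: 364/3 ≈ 121.33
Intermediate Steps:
u(q) = -8 + 2*q/9 (u(q) = -8 + (q + q)/9 = -8 + (2*q)/9 = -8 + 2*q/9)
u(-1)*(-15) - 2 = (-8 + (2/9)*(-1))*(-15) - 2 = (-8 - 2/9)*(-15) - 2 = -74/9*(-15) - 2 = 370/3 - 2 = 364/3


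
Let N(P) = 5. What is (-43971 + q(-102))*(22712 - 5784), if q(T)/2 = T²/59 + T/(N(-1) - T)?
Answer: -4661539586784/6313 ≈ -7.3840e+8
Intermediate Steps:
q(T) = 2*T²/59 + 2*T/(5 - T) (q(T) = 2*(T²/59 + T/(5 - T)) = 2*T²/59 + 2*T/(5 - T))
(-43971 + q(-102))*(22712 - 5784) = (-43971 + (2/59)*(-102)*(-59 + (-102)² - 5*(-102))/(-5 - 102))*(22712 - 5784) = (-43971 + (2/59)*(-102)*(-59 + 10404 + 510)/(-107))*16928 = (-43971 + (2/59)*(-102)*(-1/107)*10855)*16928 = (-43971 + 2214420/6313)*16928 = -275374503/6313*16928 = -4661539586784/6313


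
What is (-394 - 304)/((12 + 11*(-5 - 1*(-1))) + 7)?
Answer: 698/25 ≈ 27.920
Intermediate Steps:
(-394 - 304)/((12 + 11*(-5 - 1*(-1))) + 7) = -698/((12 + 11*(-5 + 1)) + 7) = -698/((12 + 11*(-4)) + 7) = -698/((12 - 44) + 7) = -698/(-32 + 7) = -698/(-25) = -698*(-1/25) = 698/25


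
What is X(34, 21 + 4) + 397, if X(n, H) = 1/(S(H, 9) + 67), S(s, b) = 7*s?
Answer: 96075/242 ≈ 397.00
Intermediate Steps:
X(n, H) = 1/(67 + 7*H) (X(n, H) = 1/(7*H + 67) = 1/(67 + 7*H))
X(34, 21 + 4) + 397 = 1/(67 + 7*(21 + 4)) + 397 = 1/(67 + 7*25) + 397 = 1/(67 + 175) + 397 = 1/242 + 397 = 96075/242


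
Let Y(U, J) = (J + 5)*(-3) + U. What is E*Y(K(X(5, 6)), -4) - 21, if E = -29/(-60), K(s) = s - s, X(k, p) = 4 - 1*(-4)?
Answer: -449/20 ≈ -22.450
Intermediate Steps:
X(k, p) = 8 (X(k, p) = 4 + 4 = 8)
K(s) = 0
Y(U, J) = -15 + U - 3*J (Y(U, J) = (5 + J)*(-3) + U = (-15 - 3*J) + U = -15 + U - 3*J)
E = 29/60 (E = -29*(-1/60) = 29/60 ≈ 0.48333)
E*Y(K(X(5, 6)), -4) - 21 = 29*(-15 + 0 - 3*(-4))/60 - 21 = 29*(-15 + 0 + 12)/60 - 21 = (29/60)*(-3) - 21 = -29/20 - 21 = -449/20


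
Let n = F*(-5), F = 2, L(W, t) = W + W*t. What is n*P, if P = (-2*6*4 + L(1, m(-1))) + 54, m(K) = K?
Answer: -60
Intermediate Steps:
n = -10 (n = 2*(-5) = -10)
P = 6 (P = (-2*6*4 + 1*(1 - 1)) + 54 = (-12*4 + 1*0) + 54 = (-48 + 0) + 54 = -48 + 54 = 6)
n*P = -10*6 = -60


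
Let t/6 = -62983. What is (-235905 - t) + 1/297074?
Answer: 42182428483/297074 ≈ 1.4199e+5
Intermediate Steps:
t = -377898 (t = 6*(-62983) = -377898)
(-235905 - t) + 1/297074 = (-235905 - 1*(-377898)) + 1/297074 = (-235905 + 377898) + 1/297074 = 141993 + 1/297074 = 42182428483/297074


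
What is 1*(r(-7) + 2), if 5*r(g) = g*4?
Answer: -18/5 ≈ -3.6000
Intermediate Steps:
r(g) = 4*g/5 (r(g) = (g*4)/5 = (4*g)/5 = 4*g/5)
1*(r(-7) + 2) = 1*((⅘)*(-7) + 2) = 1*(-28/5 + 2) = 1*(-18/5) = -18/5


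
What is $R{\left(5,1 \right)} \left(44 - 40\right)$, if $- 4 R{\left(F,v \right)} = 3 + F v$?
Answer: $-8$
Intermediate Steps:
$R{\left(F,v \right)} = - \frac{3}{4} - \frac{F v}{4}$ ($R{\left(F,v \right)} = - \frac{3 + F v}{4} = - \frac{3}{4} - \frac{F v}{4}$)
$R{\left(5,1 \right)} \left(44 - 40\right) = \left(- \frac{3}{4} - \frac{5}{4} \cdot 1\right) \left(44 - 40\right) = \left(- \frac{3}{4} - \frac{5}{4}\right) 4 = \left(-2\right) 4 = -8$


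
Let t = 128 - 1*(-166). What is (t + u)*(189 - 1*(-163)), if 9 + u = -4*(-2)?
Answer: 103136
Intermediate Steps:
u = -1 (u = -9 - 4*(-2) = -9 + 8 = -1)
t = 294 (t = 128 + 166 = 294)
(t + u)*(189 - 1*(-163)) = (294 - 1)*(189 - 1*(-163)) = 293*(189 + 163) = 293*352 = 103136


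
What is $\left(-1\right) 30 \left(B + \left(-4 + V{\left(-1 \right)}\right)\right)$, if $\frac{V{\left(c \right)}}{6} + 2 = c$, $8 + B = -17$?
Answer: $1410$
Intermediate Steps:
$B = -25$ ($B = -8 - 17 = -25$)
$V{\left(c \right)} = -12 + 6 c$
$\left(-1\right) 30 \left(B + \left(-4 + V{\left(-1 \right)}\right)\right) = \left(-1\right) 30 \left(-25 + \left(-4 + \left(-12 + 6 \left(-1\right)\right)\right)\right) = - 30 \left(-25 - 22\right) = \left(-30\right) \left(-47\right) = 1410$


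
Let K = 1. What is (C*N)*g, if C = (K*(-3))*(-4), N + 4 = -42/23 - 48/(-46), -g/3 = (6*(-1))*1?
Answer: -23760/23 ≈ -1033.0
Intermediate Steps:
g = 18 (g = -3*6*(-1) = -(-18) = -3*(-6) = 18)
N = -110/23 (N = -4 + (-42/23 - 48/(-46)) = -4 + (-42*1/23 - 48*(-1/46)) = -4 + (-42/23 + 24/23) = -4 - 18/23 = -110/23 ≈ -4.7826)
C = 12 (C = (1*(-3))*(-4) = -3*(-4) = 12)
(C*N)*g = (12*(-110/23))*18 = -1320/23*18 = -23760/23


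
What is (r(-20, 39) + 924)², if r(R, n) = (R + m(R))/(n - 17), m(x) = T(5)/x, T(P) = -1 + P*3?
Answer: 41238643329/48400 ≈ 8.5204e+5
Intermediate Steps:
T(P) = -1 + 3*P
m(x) = 14/x (m(x) = (-1 + 3*5)/x = (-1 + 15)/x = 14/x)
r(R, n) = (R + 14/R)/(-17 + n) (r(R, n) = (R + 14/R)/(n - 17) = (R + 14/R)/(-17 + n))
(r(-20, 39) + 924)² = ((14 + (-20)²)/((-20)*(-17 + 39)) + 924)² = (-1/20*(14 + 400)/22 + 924)² = (-1/20*1/22*414 + 924)² = (-207/220 + 924)² = (203073/220)² = 41238643329/48400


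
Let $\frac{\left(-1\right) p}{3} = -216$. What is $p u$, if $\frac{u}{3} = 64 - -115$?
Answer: $347976$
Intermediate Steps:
$p = 648$ ($p = \left(-3\right) \left(-216\right) = 648$)
$u = 537$ ($u = 3 \left(64 - -115\right) = 3 \left(64 + 115\right) = 3 \cdot 179 = 537$)
$p u = 648 \cdot 537 = 347976$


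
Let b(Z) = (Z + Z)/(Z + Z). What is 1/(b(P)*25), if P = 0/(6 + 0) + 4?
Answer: 1/25 ≈ 0.040000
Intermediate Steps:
P = 4 (P = 0/6 + 4 = 0*(⅙) + 4 = 0 + 4 = 4)
b(Z) = 1 (b(Z) = (2*Z)/((2*Z)) = (2*Z)*(1/(2*Z)) = 1)
1/(b(P)*25) = 1/(1*25) = 1/25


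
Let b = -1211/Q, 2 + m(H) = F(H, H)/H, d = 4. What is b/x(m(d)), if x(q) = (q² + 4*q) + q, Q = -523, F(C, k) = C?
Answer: -1211/2092 ≈ -0.57887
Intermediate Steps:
m(H) = -1 (m(H) = -2 + H/H = -2 + 1 = -1)
x(q) = q² + 5*q
b = 1211/523 (b = -1211/(-523) = -1211*(-1/523) = 1211/523 ≈ 2.3155)
b/x(m(d)) = (1211/523)/(-(5 - 1)) = (1211/523)/(-1*4) = (1211/523)/(-4) = -¼*1211/523 = -1211/2092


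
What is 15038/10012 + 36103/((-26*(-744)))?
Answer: 163089577/48418032 ≈ 3.3684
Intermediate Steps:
15038/10012 + 36103/((-26*(-744))) = 15038*(1/10012) + 36103/19344 = 7519/5006 + 36103*(1/19344) = 7519/5006 + 36103/19344 = 163089577/48418032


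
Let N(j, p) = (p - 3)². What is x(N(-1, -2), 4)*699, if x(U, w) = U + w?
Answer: 20271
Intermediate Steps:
N(j, p) = (-3 + p)²
x(N(-1, -2), 4)*699 = ((-3 - 2)² + 4)*699 = ((-5)² + 4)*699 = (25 + 4)*699 = 29*699 = 20271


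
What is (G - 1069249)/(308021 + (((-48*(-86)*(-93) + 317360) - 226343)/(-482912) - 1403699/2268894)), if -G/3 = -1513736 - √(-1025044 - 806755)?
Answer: 1902071316512551776/168745623389207689 + 1643514208992*I*√1831799/168745623389207689 ≈ 11.272 + 0.013182*I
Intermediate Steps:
G = 4541208 + 3*I*√1831799 (G = -3*(-1513736 - √(-1025044 - 806755)) = -3*(-1513736 - √(-1831799)) = -3*(-1513736 - I*√1831799) = 4541208 + 3*I*√1831799 ≈ 4.5412e+6 + 4060.3*I)
(G - 1069249)/(308021 + (((-48*(-86)*(-93) + 317360) - 226343)/(-482912) - 1403699/2268894)) = ((4541208 + 3*I*√1831799) - 1069249)/(308021 + (((-48*(-86)*(-93) + 317360) - 226343)/(-482912) - 1403699/2268894)) = (3471959 + 3*I*√1831799)/(308021 + (((4128*(-93) + 317360) - 226343)*(-1/482912) - 1403699*1/2268894)) = (3471959 + 3*I*√1831799)/(308021 + (((-383904 + 317360) - 226343)*(-1/482912) - 1403699/2268894)) = (3471959 + 3*I*√1831799)/(308021 + ((-66544 - 226343)*(-1/482912) - 1403699/2268894)) = (3471959 + 3*I*√1831799)/(308021 + (-292887*(-1/482912) - 1403699/2268894)) = (3471959 + 3*I*√1831799)/(308021 + (292887/482912 - 1403699/2268894)) = (3471959 + 3*I*√1831799)/(308021 - 6666767255/547838069664) = (3471959 + 3*I*√1831799)/(168745623389207689/547838069664) = (3471959 + 3*I*√1831799)*(547838069664/168745623389207689) = 1902071316512551776/168745623389207689 + 1643514208992*I*√1831799/168745623389207689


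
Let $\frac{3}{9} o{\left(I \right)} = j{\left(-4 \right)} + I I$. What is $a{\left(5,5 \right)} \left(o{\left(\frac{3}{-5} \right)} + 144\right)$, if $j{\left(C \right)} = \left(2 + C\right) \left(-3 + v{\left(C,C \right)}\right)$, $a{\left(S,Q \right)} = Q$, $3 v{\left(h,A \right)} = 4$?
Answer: $\frac{3877}{5} \approx 775.4$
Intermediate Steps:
$v{\left(h,A \right)} = \frac{4}{3}$ ($v{\left(h,A \right)} = \frac{1}{3} \cdot 4 = \frac{4}{3}$)
$j{\left(C \right)} = - \frac{10}{3} - \frac{5 C}{3}$ ($j{\left(C \right)} = \left(2 + C\right) \left(-3 + \frac{4}{3}\right) = \left(2 + C\right) \left(- \frac{5}{3}\right) = - \frac{10}{3} - \frac{5 C}{3}$)
$o{\left(I \right)} = 10 + 3 I^{2}$ ($o{\left(I \right)} = 3 \left(\left(- \frac{10}{3} - - \frac{20}{3}\right) + I I\right) = 3 \left(\left(- \frac{10}{3} + \frac{20}{3}\right) + I^{2}\right) = 3 \left(\frac{10}{3} + I^{2}\right) = 10 + 3 I^{2}$)
$a{\left(5,5 \right)} \left(o{\left(\frac{3}{-5} \right)} + 144\right) = 5 \left(\left(10 + 3 \left(\frac{3}{-5}\right)^{2}\right) + 144\right) = 5 \left(\left(10 + 3 \left(3 \left(- \frac{1}{5}\right)\right)^{2}\right) + 144\right) = 5 \left(\left(10 + 3 \left(- \frac{3}{5}\right)^{2}\right) + 144\right) = 5 \left(\left(10 + 3 \cdot \frac{9}{25}\right) + 144\right) = 5 \left(\left(10 + \frac{27}{25}\right) + 144\right) = 5 \left(\frac{277}{25} + 144\right) = 5 \cdot \frac{3877}{25} = \frac{3877}{5}$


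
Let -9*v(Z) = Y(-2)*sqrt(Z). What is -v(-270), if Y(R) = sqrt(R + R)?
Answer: -2*sqrt(30)/3 ≈ -3.6515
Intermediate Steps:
Y(R) = sqrt(2)*sqrt(R) (Y(R) = sqrt(2*R) = sqrt(2)*sqrt(R))
v(Z) = -2*I*sqrt(Z)/9 (v(Z) = -sqrt(2)*sqrt(-2)*sqrt(Z)/9 = -sqrt(2)*(I*sqrt(2))*sqrt(Z)/9 = -2*I*sqrt(Z)/9)
-v(-270) = -(-2)*I*sqrt(-270)/9 = -(-2)*I*3*I*sqrt(30)/9 = -2*sqrt(30)/3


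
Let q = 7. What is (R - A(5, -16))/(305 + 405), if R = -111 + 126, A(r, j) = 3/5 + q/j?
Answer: 1187/56800 ≈ 0.020898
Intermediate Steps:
A(r, j) = ⅗ + 7/j (A(r, j) = 3/5 + 7/j = 3*(⅕) + 7/j = ⅗ + 7/j)
R = 15
(R - A(5, -16))/(305 + 405) = (15 - (⅗ + 7/(-16)))/(305 + 405) = (15 - (⅗ + 7*(-1/16)))/710 = (15 - (⅗ - 7/16))*(1/710) = (15 - 1*13/80)*(1/710) = (15 - 13/80)*(1/710) = (1187/80)*(1/710) = 1187/56800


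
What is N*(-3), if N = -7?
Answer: 21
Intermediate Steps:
N*(-3) = -7*(-3) = 21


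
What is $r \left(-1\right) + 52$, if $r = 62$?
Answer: $-10$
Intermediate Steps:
$r \left(-1\right) + 52 = 62 \left(-1\right) + 52 = -62 + 52 = -10$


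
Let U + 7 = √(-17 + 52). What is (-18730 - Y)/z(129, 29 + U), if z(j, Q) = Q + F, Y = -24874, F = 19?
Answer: 125952/823 - 3072*√35/823 ≈ 130.96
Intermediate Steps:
U = -7 + √35 (U = -7 + √(-17 + 52) = -7 + √35 ≈ -1.0839)
z(j, Q) = 19 + Q (z(j, Q) = Q + 19 = 19 + Q)
(-18730 - Y)/z(129, 29 + U) = (-18730 - 1*(-24874))/(19 + (29 + (-7 + √35))) = (-18730 + 24874)/(19 + (22 + √35)) = 6144/(41 + √35)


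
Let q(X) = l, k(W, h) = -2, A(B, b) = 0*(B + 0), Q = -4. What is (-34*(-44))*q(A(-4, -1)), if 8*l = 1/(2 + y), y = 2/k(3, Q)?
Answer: 187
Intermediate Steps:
A(B, b) = 0 (A(B, b) = 0*B = 0)
y = -1 (y = 2/(-2) = 2*(-½) = -1)
l = ⅛ (l = 1/(8*(2 - 1)) = (⅛)/1 = (⅛)*1 = ⅛ ≈ 0.12500)
q(X) = ⅛
(-34*(-44))*q(A(-4, -1)) = -34*(-44)*(⅛) = 1496*(⅛) = 187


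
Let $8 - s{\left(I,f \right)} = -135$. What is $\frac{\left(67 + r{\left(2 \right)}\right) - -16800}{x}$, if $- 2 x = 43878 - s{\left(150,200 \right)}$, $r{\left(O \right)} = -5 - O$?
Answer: $- \frac{6744}{8747} \approx -0.77101$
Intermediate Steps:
$s{\left(I,f \right)} = 143$ ($s{\left(I,f \right)} = 8 - -135 = 8 + 135 = 143$)
$x = - \frac{43735}{2}$ ($x = - \frac{43878 - 143}{2} = \left(- \frac{1}{2}\right) 43735 = - \frac{43735}{2} \approx -21868.0$)
$\frac{\left(67 + r{\left(2 \right)}\right) - -16800}{x} = \frac{\left(67 - 7\right) - -16800}{- \frac{43735}{2}} = \left(\left(67 - 7\right) + 16800\right) \left(- \frac{2}{43735}\right) = \left(60 + 16800\right) \left(- \frac{2}{43735}\right) = 16860 \left(- \frac{2}{43735}\right) = - \frac{6744}{8747}$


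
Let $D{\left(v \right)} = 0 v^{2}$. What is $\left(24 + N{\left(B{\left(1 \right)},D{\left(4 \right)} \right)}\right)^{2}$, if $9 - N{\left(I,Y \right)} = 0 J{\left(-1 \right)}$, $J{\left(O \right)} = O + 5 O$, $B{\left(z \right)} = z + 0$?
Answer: $1089$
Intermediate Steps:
$D{\left(v \right)} = 0$
$B{\left(z \right)} = z$
$J{\left(O \right)} = 6 O$
$N{\left(I,Y \right)} = 9$ ($N{\left(I,Y \right)} = 9 - 0 \cdot 6 \left(-1\right) = 9 - 0 \left(-6\right) = 9 - 0 = 9 + 0 = 9$)
$\left(24 + N{\left(B{\left(1 \right)},D{\left(4 \right)} \right)}\right)^{2} = \left(24 + 9\right)^{2} = 33^{2} = 1089$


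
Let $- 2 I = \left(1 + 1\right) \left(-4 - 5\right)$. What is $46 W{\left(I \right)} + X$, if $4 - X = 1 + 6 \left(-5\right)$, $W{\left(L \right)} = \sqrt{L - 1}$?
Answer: $33 + 92 \sqrt{2} \approx 163.11$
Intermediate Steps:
$I = 9$ ($I = - \frac{\left(1 + 1\right) \left(-4 - 5\right)}{2} = - \frac{2 \left(-9\right)}{2} = \left(- \frac{1}{2}\right) \left(-18\right) = 9$)
$W{\left(L \right)} = \sqrt{-1 + L}$
$X = 33$ ($X = 4 - \left(1 + 6 \left(-5\right)\right) = 4 - \left(1 - 30\right) = 4 - -29 = 4 + 29 = 33$)
$46 W{\left(I \right)} + X = 46 \sqrt{-1 + 9} + 33 = 46 \sqrt{8} + 33 = 46 \cdot 2 \sqrt{2} + 33 = 92 \sqrt{2} + 33 = 33 + 92 \sqrt{2}$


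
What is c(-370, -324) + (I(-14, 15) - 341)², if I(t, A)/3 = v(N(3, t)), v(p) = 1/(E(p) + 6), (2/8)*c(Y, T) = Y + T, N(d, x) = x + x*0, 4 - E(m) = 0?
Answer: 11330049/100 ≈ 1.1330e+5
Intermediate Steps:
E(m) = 4 (E(m) = 4 - 1*0 = 4 + 0 = 4)
N(d, x) = x (N(d, x) = x + 0 = x)
c(Y, T) = 4*T + 4*Y (c(Y, T) = 4*(Y + T) = 4*(T + Y) = 4*T + 4*Y)
v(p) = ⅒ (v(p) = 1/(4 + 6) = 1/10 = ⅒)
I(t, A) = 3/10 (I(t, A) = 3*(⅒) = 3/10)
c(-370, -324) + (I(-14, 15) - 341)² = (4*(-324) + 4*(-370)) + (3/10 - 341)² = (-1296 - 1480) + (-3407/10)² = -2776 + 11607649/100 = 11330049/100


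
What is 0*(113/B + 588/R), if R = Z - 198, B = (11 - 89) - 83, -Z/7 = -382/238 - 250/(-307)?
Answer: 0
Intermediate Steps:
Z = 28887/5219 (Z = -7*(-382/238 - 250/(-307)) = -7*(-382*1/238 - 250*(-1/307)) = -7*(-191/119 + 250/307) = -7*(-28887/36533) = 28887/5219 ≈ 5.5350)
B = -161 (B = -78 - 83 = -161)
R = -1004475/5219 (R = 28887/5219 - 198 = -1004475/5219 ≈ -192.47)
0*(113/B + 588/R) = 0*(113/(-161) + 588/(-1004475/5219)) = 0*(113*(-1/161) + 588*(-5219/1004475)) = 0*(-113/161 - 1022924/334825) = 0*(-202525989/53906825) = 0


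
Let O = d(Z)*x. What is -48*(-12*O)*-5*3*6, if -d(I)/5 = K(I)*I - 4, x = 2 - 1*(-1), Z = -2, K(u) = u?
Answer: 0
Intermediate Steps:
x = 3 (x = 2 + 1 = 3)
d(I) = 20 - 5*I² (d(I) = -5*(I*I - 4) = -5*(I² - 4) = -5*(-4 + I²) = 20 - 5*I²)
O = 0 (O = (20 - 5*(-2)²)*3 = (20 - 5*4)*3 = (20 - 20)*3 = 0*3 = 0)
-48*(-12*O)*-5*3*6 = -48*(-12*0)*-5*3*6 = -0*(-15*6) = -0*(-90) = -48*0 = 0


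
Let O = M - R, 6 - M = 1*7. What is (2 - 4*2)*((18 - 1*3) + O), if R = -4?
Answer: -108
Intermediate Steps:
M = -1 (M = 6 - 7 = -1)
O = 3 (O = -1 - 1*(-4) = -1 + 4 = 3)
(2 - 4*2)*((18 - 1*3) + O) = (2 - 4*2)*((18 - 1*3) + 3) = (2 - 8)*((18 - 3) + 3) = -6*(15 + 3) = -6*18 = -108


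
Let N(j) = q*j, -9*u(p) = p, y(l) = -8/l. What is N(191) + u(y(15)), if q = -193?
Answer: -4976497/135 ≈ -36863.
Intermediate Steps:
u(p) = -p/9
N(j) = -193*j
N(191) + u(y(15)) = -193*191 - (-8)/(9*15) = -36863 - (-8)/(9*15) = -36863 - ⅑*(-8/15) = -36863 + 8/135 = -4976497/135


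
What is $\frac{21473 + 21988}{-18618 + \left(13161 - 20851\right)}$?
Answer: $- \frac{43461}{26308} \approx -1.652$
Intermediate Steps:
$\frac{21473 + 21988}{-18618 + \left(13161 - 20851\right)} = \frac{43461}{-18618 - 7690} = \frac{43461}{-26308} = 43461 \left(- \frac{1}{26308}\right) = - \frac{43461}{26308}$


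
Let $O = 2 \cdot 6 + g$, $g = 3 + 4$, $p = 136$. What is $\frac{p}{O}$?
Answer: $\frac{136}{19} \approx 7.1579$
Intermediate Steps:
$g = 7$
$O = 19$ ($O = 2 \cdot 6 + 7 = 12 + 7 = 19$)
$\frac{p}{O} = \frac{1}{19} \cdot 136 = \frac{136}{19}$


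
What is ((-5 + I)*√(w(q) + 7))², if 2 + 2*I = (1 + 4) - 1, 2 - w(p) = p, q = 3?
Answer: 96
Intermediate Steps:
w(p) = 2 - p
I = 1 (I = -1 + ((1 + 4) - 1)/2 = -1 + (5 - 1)/2 = -1 + (½)*4 = -1 + 2 = 1)
((-5 + I)*√(w(q) + 7))² = ((-5 + 1)*√((2 - 1*3) + 7))² = (-4*√((2 - 3) + 7))² = (-4*√(-1 + 7))² = (-4*√6)² = 96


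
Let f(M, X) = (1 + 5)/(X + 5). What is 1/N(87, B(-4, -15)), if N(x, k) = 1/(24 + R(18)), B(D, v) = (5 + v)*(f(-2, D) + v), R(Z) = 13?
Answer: 37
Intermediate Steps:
f(M, X) = 6/(5 + X)
B(D, v) = (5 + v)*(v + 6/(5 + D)) (B(D, v) = (5 + v)*(6/(5 + D) + v) = (5 + v)*(v + 6/(5 + D)))
N(x, k) = 1/37 (N(x, k) = 1/(24 + 13) = 1/37)
1/N(87, B(-4, -15)) = 1/(1/37) = 37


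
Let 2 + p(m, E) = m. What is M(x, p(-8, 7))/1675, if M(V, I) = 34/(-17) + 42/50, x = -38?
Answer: -29/41875 ≈ -0.00069254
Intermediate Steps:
p(m, E) = -2 + m
M(V, I) = -29/25 (M(V, I) = 34*(-1/17) + 42*(1/50) = -2 + 21/25 = -29/25)
M(x, p(-8, 7))/1675 = -29/25/1675 = -29/25*1/1675 = -29/41875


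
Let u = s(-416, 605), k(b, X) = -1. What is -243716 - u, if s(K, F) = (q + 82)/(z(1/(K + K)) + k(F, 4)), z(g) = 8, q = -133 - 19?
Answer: -243706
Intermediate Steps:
q = -152
s(K, F) = -10 (s(K, F) = (-152 + 82)/(8 - 1) = -70/7 = -70*⅐ = -10)
u = -10
-243716 - u = -243716 - 1*(-10) = -243716 + 10 = -243706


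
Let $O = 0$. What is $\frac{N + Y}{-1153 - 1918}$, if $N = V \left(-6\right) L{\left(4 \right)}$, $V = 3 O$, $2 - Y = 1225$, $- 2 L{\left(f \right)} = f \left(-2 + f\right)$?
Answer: $\frac{1223}{3071} \approx 0.39824$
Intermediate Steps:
$L{\left(f \right)} = - \frac{f \left(-2 + f\right)}{2}$
$Y = -1223$ ($Y = 2 - 1225 = -1223$)
$V = 0$ ($V = 3 \cdot 0 = 0$)
$N = 0$ ($N = 0 \left(-6\right) \frac{1}{2} \cdot 4 \left(2 - 4\right) = 0 \cdot \frac{1}{2} \cdot 4 \left(2 - 4\right) = 0 \cdot \frac{1}{2} \cdot 4 \left(-2\right) = 0 \left(-4\right) = 0$)
$\frac{N + Y}{-1153 - 1918} = \frac{0 - 1223}{-1153 - 1918} = - \frac{1223}{-3071} = \left(-1223\right) \left(- \frac{1}{3071}\right) = \frac{1223}{3071}$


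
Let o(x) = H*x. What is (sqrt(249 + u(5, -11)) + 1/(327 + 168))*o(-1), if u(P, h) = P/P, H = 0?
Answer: 0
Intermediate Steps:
u(P, h) = 1
o(x) = 0 (o(x) = 0*x = 0)
(sqrt(249 + u(5, -11)) + 1/(327 + 168))*o(-1) = (sqrt(249 + 1) + 1/(327 + 168))*0 = (sqrt(250) + 1/495)*0 = (5*sqrt(10) + 1/495)*0 = (1/495 + 5*sqrt(10))*0 = 0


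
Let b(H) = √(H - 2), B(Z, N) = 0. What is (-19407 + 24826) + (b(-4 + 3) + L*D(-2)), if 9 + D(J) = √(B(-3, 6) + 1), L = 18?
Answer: 5275 + I*√3 ≈ 5275.0 + 1.732*I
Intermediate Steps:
b(H) = √(-2 + H)
D(J) = -8 (D(J) = -9 + √(0 + 1) = -9 + √1 = -9 + 1 = -8)
(-19407 + 24826) + (b(-4 + 3) + L*D(-2)) = (-19407 + 24826) + (√(-2 + (-4 + 3)) + 18*(-8)) = 5419 + (√(-2 - 1) - 144) = 5419 + (√(-3) - 144) = 5419 + (I*√3 - 144) = 5419 + (-144 + I*√3) = 5275 + I*√3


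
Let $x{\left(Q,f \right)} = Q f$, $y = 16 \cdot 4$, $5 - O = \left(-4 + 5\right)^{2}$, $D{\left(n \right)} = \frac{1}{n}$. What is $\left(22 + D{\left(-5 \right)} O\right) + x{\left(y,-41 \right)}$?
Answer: $- \frac{13014}{5} \approx -2602.8$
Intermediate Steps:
$O = 4$ ($O = 5 - \left(-4 + 5\right)^{2} = 5 - 1^{2} = 5 - 1 = 4$)
$y = 64$
$\left(22 + D{\left(-5 \right)} O\right) + x{\left(y,-41 \right)} = \left(22 + \frac{1}{-5} \cdot 4\right) + 64 \left(-41\right) = \left(22 - \frac{4}{5}\right) - 2624 = \frac{106}{5} - 2624 = - \frac{13014}{5}$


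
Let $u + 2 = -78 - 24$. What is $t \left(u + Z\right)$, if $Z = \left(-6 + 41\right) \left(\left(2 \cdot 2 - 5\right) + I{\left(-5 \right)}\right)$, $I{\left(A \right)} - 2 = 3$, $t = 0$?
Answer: $0$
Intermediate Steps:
$I{\left(A \right)} = 5$ ($I{\left(A \right)} = 2 + 3 = 5$)
$Z = 140$ ($Z = \left(-6 + 41\right) \left(\left(2 \cdot 2 - 5\right) + 5\right) = 35 \left(\left(4 - 5\right) + 5\right) = 35 \left(-1 + 5\right) = 35 \cdot 4 = 140$)
$u = -104$ ($u = -2 - 102 = -104$)
$t \left(u + Z\right) = 0 \left(-104 + 140\right) = 0 \cdot 36 = 0$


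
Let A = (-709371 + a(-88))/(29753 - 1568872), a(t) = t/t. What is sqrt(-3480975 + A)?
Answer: I*sqrt(8246036363949191945)/1539119 ≈ 1865.7*I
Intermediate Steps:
a(t) = 1
A = 709370/1539119 (A = (-709371 + 1)/(29753 - 1568872) = -709370/(-1539119) = -709370*(-1/1539119) = 709370/1539119 ≈ 0.46089)
sqrt(-3480975 + A) = sqrt(-3480975 + 709370/1539119) = sqrt(-5357634051655/1539119) = I*sqrt(8246036363949191945)/1539119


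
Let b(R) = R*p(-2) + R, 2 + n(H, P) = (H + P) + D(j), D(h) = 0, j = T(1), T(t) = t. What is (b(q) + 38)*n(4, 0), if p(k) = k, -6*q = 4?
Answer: 232/3 ≈ 77.333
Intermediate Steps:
q = -⅔ (q = -⅙*4 = -⅔ ≈ -0.66667)
j = 1
n(H, P) = -2 + H + P (n(H, P) = -2 + ((H + P) + 0) = -2 + (H + P) = -2 + H + P)
b(R) = -R (b(R) = R*(-2) + R = -2*R + R = -R)
(b(q) + 38)*n(4, 0) = (-1*(-⅔) + 38)*(-2 + 4 + 0) = (⅔ + 38)*2 = (116/3)*2 = 232/3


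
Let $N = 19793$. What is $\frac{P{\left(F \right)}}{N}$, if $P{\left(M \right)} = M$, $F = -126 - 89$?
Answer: $- \frac{215}{19793} \approx -0.010862$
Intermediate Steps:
$F = -215$ ($F = -126 - 89 = -215$)
$\frac{P{\left(F \right)}}{N} = - \frac{215}{19793}$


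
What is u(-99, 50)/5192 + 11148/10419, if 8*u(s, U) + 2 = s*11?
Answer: 150558733/144254528 ≈ 1.0437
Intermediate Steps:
u(s, U) = -¼ + 11*s/8 (u(s, U) = -¼ + (s*11)/8 = -¼ + (11*s)/8 = -¼ + 11*s/8)
u(-99, 50)/5192 + 11148/10419 = (-¼ + (11/8)*(-99))/5192 + 11148/10419 = (-¼ - 1089/8)*(1/5192) + 11148*(1/10419) = -1091/8*1/5192 + 3716/3473 = -1091/41536 + 3716/3473 = 150558733/144254528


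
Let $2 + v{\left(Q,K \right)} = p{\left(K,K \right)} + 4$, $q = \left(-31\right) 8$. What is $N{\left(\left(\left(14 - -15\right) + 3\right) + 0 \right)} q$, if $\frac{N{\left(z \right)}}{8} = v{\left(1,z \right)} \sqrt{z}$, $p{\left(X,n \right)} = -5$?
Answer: $23808 \sqrt{2} \approx 33670.0$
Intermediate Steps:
$q = -248$
$v{\left(Q,K \right)} = -3$ ($v{\left(Q,K \right)} = -2 + \left(-5 + 4\right) = -2 - 1 = -3$)
$N{\left(z \right)} = - 24 \sqrt{z}$ ($N{\left(z \right)} = 8 \left(- 3 \sqrt{z}\right) = - 24 \sqrt{z}$)
$N{\left(\left(\left(14 - -15\right) + 3\right) + 0 \right)} q = - 24 \sqrt{\left(\left(14 - -15\right) + 3\right) + 0} \left(-248\right) = - 24 \sqrt{\left(\left(14 + 15\right) + 3\right) + 0} \left(-248\right) = - 24 \sqrt{\left(29 + 3\right) + 0} \left(-248\right) = - 24 \sqrt{32 + 0} \left(-248\right) = - 24 \sqrt{32} \left(-248\right) = - 24 \cdot 4 \sqrt{2} \left(-248\right) = - 96 \sqrt{2} \left(-248\right) = 23808 \sqrt{2}$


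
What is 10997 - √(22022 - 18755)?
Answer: 10997 - 33*√3 ≈ 10940.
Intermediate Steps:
10997 - √(22022 - 18755) = 10997 - √3267 = 10997 - 33*√3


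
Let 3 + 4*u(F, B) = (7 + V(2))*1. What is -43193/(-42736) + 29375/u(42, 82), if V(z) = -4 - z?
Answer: -2510696807/42736 ≈ -58749.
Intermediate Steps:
u(F, B) = -1/2 (u(F, B) = -3/4 + ((7 + (-4 - 1*2))*1)/4 = -3/4 + ((7 + (-4 - 2))*1)/4 = -3/4 + ((7 - 6)*1)/4 = -3/4 + (1*1)/4 = -3/4 + (1/4)*1 = -3/4 + 1/4 = -1/2)
-43193/(-42736) + 29375/u(42, 82) = -43193/(-42736) + 29375/(-1/2) = -43193*(-1/42736) + 29375*(-2) = 43193/42736 - 58750 = -2510696807/42736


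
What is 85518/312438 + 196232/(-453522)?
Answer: -1877169935/11808125553 ≈ -0.15897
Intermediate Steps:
85518/312438 + 196232/(-453522) = 85518*(1/312438) + 196232*(-1/453522) = 14253/52073 - 98116/226761 = -1877169935/11808125553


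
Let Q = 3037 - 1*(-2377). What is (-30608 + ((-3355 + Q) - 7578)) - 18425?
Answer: -54552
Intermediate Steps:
Q = 5414 (Q = 3037 + 2377 = 5414)
(-30608 + ((-3355 + Q) - 7578)) - 18425 = (-30608 + ((-3355 + 5414) - 7578)) - 18425 = (-30608 + (2059 - 7578)) - 18425 = (-30608 - 5519) - 18425 = -36127 - 18425 = -54552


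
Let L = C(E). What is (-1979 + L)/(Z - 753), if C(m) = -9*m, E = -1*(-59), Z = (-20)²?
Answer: 2510/353 ≈ 7.1105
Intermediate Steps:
Z = 400
E = 59
L = -531 (L = -9*59 = -531)
(-1979 + L)/(Z - 753) = (-1979 - 531)/(400 - 753) = -2510/(-353) = -2510*(-1/353) = 2510/353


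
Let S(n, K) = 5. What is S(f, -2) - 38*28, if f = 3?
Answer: -1059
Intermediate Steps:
S(f, -2) - 38*28 = 5 - 38*28 = 5 - 1064 = -1059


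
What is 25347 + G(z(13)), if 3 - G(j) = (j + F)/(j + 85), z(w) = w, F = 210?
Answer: 2484077/98 ≈ 25348.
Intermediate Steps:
G(j) = 3 - (210 + j)/(85 + j) (G(j) = 3 - (j + 210)/(j + 85) = 3 - (210 + j)/(85 + j))
25347 + G(z(13)) = 25347 + (45 + 2*13)/(85 + 13) = 25347 + (45 + 26)/98 = 25347 + (1/98)*71 = 25347 + 71/98 = 2484077/98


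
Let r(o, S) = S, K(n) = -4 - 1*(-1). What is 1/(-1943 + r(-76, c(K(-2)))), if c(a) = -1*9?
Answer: -1/1952 ≈ -0.00051230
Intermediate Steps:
K(n) = -3 (K(n) = -4 + 1 = -3)
c(a) = -9
1/(-1943 + r(-76, c(K(-2)))) = 1/(-1943 - 9) = 1/(-1952) = -1/1952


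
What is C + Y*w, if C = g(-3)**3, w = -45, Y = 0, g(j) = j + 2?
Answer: -1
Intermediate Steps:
g(j) = 2 + j
C = -1 (C = (2 - 3)**3 = (-1)**3 = -1)
C + Y*w = -1 + 0*(-45) = -1 + 0 = -1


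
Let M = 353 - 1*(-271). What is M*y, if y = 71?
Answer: 44304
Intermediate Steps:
M = 624 (M = 353 + 271 = 624)
M*y = 624*71 = 44304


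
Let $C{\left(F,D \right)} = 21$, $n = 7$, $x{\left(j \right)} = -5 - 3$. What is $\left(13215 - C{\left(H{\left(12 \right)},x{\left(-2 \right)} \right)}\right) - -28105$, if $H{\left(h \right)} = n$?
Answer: $41299$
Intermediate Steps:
$x{\left(j \right)} = -8$ ($x{\left(j \right)} = -5 - 3 = -8$)
$H{\left(h \right)} = 7$
$\left(13215 - C{\left(H{\left(12 \right)},x{\left(-2 \right)} \right)}\right) - -28105 = \left(13215 - 21\right) - -28105 = \left(13215 - 21\right) + 28105 = 13194 + 28105 = 41299$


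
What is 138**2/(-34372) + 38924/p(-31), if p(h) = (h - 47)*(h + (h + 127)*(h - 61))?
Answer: -113725847/228479277 ≈ -0.49775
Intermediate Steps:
p(h) = (-47 + h)*(h + (-61 + h)*(127 + h)) (p(h) = (-47 + h)*(h + (127 + h)*(-61 + h)) = (-47 + h)*(h + (-61 + h)*(127 + h)))
138**2/(-34372) + 38924/p(-31) = 138**2/(-34372) + 38924/(364109 + (-31)**3 - 10896*(-31) + 20*(-31)**2) = 19044*(-1/34372) + 38924/(364109 - 29791 + 337776 + 20*961) = -4761/8593 + 38924/(364109 - 29791 + 337776 + 19220) = -4761/8593 + 38924/691314 = -4761/8593 + 38924*(1/691314) = -4761/8593 + 19462/345657 = -113725847/228479277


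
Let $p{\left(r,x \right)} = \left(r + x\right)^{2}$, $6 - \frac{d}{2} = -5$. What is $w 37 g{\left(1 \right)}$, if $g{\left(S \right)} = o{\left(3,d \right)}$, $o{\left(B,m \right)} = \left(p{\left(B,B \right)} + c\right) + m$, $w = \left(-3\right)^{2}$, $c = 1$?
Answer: $19647$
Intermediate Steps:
$d = 22$ ($d = 12 - -10 = 12 + 10 = 22$)
$w = 9$
$o{\left(B,m \right)} = 1 + m + 4 B^{2}$ ($o{\left(B,m \right)} = \left(\left(B + B\right)^{2} + 1\right) + m = \left(\left(2 B\right)^{2} + 1\right) + m = \left(4 B^{2} + 1\right) + m = \left(1 + 4 B^{2}\right) + m = 1 + m + 4 B^{2}$)
$g{\left(S \right)} = 59$ ($g{\left(S \right)} = 1 + 22 + 4 \cdot 3^{2} = 1 + 22 + 4 \cdot 9 = 1 + 22 + 36 = 59$)
$w 37 g{\left(1 \right)} = 9 \cdot 37 \cdot 59 = 333 \cdot 59 = 19647$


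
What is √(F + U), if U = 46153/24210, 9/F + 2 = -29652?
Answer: √6822281775755795/59826945 ≈ 1.3806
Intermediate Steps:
F = -9/29654 (F = 9/(-2 - 29652) = 9/(-29654) = 9*(-1/29654) = -9/29654 ≈ -0.00030350)
U = 46153/24210 (U = 46153*(1/24210) = 46153/24210 ≈ 1.9064)
√(F + U) = √(-9/29654 + 46153/24210) = √(342100793/179480835) = √6822281775755795/59826945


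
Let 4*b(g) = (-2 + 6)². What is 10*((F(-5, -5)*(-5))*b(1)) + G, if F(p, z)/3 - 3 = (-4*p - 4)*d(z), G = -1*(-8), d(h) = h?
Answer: 46208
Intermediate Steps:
b(g) = 4 (b(g) = (-2 + 6)²/4 = (¼)*4² = (¼)*16 = 4)
G = 8
F(p, z) = 9 + 3*z*(-4 - 4*p) (F(p, z) = 9 + 3*((-4*p - 4)*z) = 9 + 3*((-4 - 4*p)*z) = 9 + 3*(z*(-4 - 4*p)) = 9 + 3*z*(-4 - 4*p))
10*((F(-5, -5)*(-5))*b(1)) + G = 10*(((9 - 12*(-5) - 12*(-5)*(-5))*(-5))*4) + 8 = 10*(((9 + 60 - 300)*(-5))*4) + 8 = 10*(-231*(-5)*4) + 8 = 10*(1155*4) + 8 = 10*4620 + 8 = 46200 + 8 = 46208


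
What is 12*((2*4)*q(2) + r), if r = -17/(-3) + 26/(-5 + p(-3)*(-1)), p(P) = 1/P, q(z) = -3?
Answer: -2008/7 ≈ -286.86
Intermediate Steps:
p(P) = 1/P
r = 2/21 (r = -17/(-3) + 26/(-5 - 1/(-3)) = -17*(-⅓) + 26/(-5 - ⅓*(-1)) = 17/3 + 26/(-5 + ⅓) = 17/3 + 26/(-14/3) = 17/3 + 26*(-3/14) = 17/3 - 39/7 = 2/21 ≈ 0.095238)
12*((2*4)*q(2) + r) = 12*((2*4)*(-3) + 2/21) = 12*(8*(-3) + 2/21) = 12*(-24 + 2/21) = 12*(-502/21) = -2008/7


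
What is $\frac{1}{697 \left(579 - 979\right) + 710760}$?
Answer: $\frac{1}{431960} \approx 2.315 \cdot 10^{-6}$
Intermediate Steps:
$\frac{1}{697 \left(579 - 979\right) + 710760} = \frac{1}{697 \left(-400\right) + 710760} = \frac{1}{-278800 + 710760} = \frac{1}{431960}$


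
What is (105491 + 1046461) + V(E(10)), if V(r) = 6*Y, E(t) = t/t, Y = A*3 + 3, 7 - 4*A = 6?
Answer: 2303949/2 ≈ 1.1520e+6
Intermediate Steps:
A = 1/4 (A = 7/4 - 1/4*6 = 7/4 - 3/2 = 1/4 ≈ 0.25000)
Y = 15/4 (Y = (1/4)*3 + 3 = 3/4 + 3 = 15/4 ≈ 3.7500)
E(t) = 1
V(r) = 45/2 (V(r) = 6*(15/4) = 45/2)
(105491 + 1046461) + V(E(10)) = (105491 + 1046461) + 45/2 = 1151952 + 45/2 = 2303949/2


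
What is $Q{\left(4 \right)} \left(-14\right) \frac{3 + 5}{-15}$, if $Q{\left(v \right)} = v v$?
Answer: $\frac{1792}{15} \approx 119.47$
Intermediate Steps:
$Q{\left(v \right)} = v^{2}$
$Q{\left(4 \right)} \left(-14\right) \frac{3 + 5}{-15} = 4^{2} \left(-14\right) \frac{3 + 5}{-15} = 16 \left(-14\right) 8 \left(- \frac{1}{15}\right) = \left(-224\right) \left(- \frac{8}{15}\right) = \frac{1792}{15}$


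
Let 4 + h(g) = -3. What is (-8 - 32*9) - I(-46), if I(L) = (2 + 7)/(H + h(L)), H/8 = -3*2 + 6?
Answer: -2063/7 ≈ -294.71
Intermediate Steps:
h(g) = -7 (h(g) = -4 - 3 = -7)
H = 0 (H = 8*(-3*2 + 6) = 8*(-6 + 6) = 8*0 = 0)
I(L) = -9/7 (I(L) = (2 + 7)/(0 - 7) = 9/(-7) = 9*(-⅐) = -9/7)
(-8 - 32*9) - I(-46) = (-8 - 32*9) - 1*(-9/7) = (-8 - 288) + 9/7 = -296 + 9/7 = -2063/7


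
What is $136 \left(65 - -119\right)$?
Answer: $25024$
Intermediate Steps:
$136 \left(65 - -119\right) = 136 \left(65 + 119\right) = 136 \cdot 184 = 25024$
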